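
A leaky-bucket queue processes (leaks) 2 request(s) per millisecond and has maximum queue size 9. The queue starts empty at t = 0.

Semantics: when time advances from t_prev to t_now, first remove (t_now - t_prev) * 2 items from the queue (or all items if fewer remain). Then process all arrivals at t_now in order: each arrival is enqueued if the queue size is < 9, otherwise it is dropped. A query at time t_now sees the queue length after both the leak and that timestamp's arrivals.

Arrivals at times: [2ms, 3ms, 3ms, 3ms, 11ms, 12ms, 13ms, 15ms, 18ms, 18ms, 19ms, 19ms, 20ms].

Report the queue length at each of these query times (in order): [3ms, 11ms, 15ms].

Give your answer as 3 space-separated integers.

Answer: 3 1 1

Derivation:
Queue lengths at query times:
  query t=3ms: backlog = 3
  query t=11ms: backlog = 1
  query t=15ms: backlog = 1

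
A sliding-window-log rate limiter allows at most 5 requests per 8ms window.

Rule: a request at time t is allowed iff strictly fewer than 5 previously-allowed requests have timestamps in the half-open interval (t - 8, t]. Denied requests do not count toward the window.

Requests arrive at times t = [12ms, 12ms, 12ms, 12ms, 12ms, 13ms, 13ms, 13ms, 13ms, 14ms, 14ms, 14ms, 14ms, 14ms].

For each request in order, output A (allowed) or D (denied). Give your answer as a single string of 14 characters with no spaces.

Answer: AAAAADDDDDDDDD

Derivation:
Tracking allowed requests in the window:
  req#1 t=12ms: ALLOW
  req#2 t=12ms: ALLOW
  req#3 t=12ms: ALLOW
  req#4 t=12ms: ALLOW
  req#5 t=12ms: ALLOW
  req#6 t=13ms: DENY
  req#7 t=13ms: DENY
  req#8 t=13ms: DENY
  req#9 t=13ms: DENY
  req#10 t=14ms: DENY
  req#11 t=14ms: DENY
  req#12 t=14ms: DENY
  req#13 t=14ms: DENY
  req#14 t=14ms: DENY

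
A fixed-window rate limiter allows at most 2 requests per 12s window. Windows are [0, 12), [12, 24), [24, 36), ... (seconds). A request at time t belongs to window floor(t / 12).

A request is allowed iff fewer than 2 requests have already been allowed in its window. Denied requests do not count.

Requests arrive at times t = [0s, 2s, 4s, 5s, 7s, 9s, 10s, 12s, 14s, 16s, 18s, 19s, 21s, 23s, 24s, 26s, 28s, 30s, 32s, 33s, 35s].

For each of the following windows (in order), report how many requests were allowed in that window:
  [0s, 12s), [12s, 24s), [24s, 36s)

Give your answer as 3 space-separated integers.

Processing requests:
  req#1 t=0s (window 0): ALLOW
  req#2 t=2s (window 0): ALLOW
  req#3 t=4s (window 0): DENY
  req#4 t=5s (window 0): DENY
  req#5 t=7s (window 0): DENY
  req#6 t=9s (window 0): DENY
  req#7 t=10s (window 0): DENY
  req#8 t=12s (window 1): ALLOW
  req#9 t=14s (window 1): ALLOW
  req#10 t=16s (window 1): DENY
  req#11 t=18s (window 1): DENY
  req#12 t=19s (window 1): DENY
  req#13 t=21s (window 1): DENY
  req#14 t=23s (window 1): DENY
  req#15 t=24s (window 2): ALLOW
  req#16 t=26s (window 2): ALLOW
  req#17 t=28s (window 2): DENY
  req#18 t=30s (window 2): DENY
  req#19 t=32s (window 2): DENY
  req#20 t=33s (window 2): DENY
  req#21 t=35s (window 2): DENY

Allowed counts by window: 2 2 2

Answer: 2 2 2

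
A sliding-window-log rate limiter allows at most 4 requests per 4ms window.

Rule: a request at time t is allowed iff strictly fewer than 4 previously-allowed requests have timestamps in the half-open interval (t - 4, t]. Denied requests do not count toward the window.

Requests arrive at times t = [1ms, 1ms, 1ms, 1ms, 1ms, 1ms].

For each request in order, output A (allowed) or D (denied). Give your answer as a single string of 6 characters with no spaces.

Answer: AAAADD

Derivation:
Tracking allowed requests in the window:
  req#1 t=1ms: ALLOW
  req#2 t=1ms: ALLOW
  req#3 t=1ms: ALLOW
  req#4 t=1ms: ALLOW
  req#5 t=1ms: DENY
  req#6 t=1ms: DENY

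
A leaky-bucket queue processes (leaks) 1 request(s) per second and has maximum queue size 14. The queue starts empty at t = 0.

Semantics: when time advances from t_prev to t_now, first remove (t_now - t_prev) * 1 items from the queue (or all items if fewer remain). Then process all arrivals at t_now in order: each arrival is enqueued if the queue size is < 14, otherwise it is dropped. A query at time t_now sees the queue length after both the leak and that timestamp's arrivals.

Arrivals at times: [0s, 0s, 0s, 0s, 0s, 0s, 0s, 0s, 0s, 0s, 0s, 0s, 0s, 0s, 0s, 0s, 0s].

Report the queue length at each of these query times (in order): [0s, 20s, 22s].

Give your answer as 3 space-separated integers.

Queue lengths at query times:
  query t=0s: backlog = 14
  query t=20s: backlog = 0
  query t=22s: backlog = 0

Answer: 14 0 0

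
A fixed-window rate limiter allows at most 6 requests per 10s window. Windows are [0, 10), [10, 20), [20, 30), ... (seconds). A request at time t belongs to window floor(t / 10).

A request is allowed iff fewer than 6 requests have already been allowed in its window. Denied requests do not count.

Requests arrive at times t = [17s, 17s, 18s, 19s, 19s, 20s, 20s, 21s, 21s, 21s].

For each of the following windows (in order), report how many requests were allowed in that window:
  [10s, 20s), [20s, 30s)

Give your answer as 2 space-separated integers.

Answer: 5 5

Derivation:
Processing requests:
  req#1 t=17s (window 1): ALLOW
  req#2 t=17s (window 1): ALLOW
  req#3 t=18s (window 1): ALLOW
  req#4 t=19s (window 1): ALLOW
  req#5 t=19s (window 1): ALLOW
  req#6 t=20s (window 2): ALLOW
  req#7 t=20s (window 2): ALLOW
  req#8 t=21s (window 2): ALLOW
  req#9 t=21s (window 2): ALLOW
  req#10 t=21s (window 2): ALLOW

Allowed counts by window: 5 5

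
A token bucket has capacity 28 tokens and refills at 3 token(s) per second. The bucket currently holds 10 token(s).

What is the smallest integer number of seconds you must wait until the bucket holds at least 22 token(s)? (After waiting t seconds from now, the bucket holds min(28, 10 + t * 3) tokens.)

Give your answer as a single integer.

Need 10 + t * 3 >= 22, so t >= 12/3.
Smallest integer t = ceil(12/3) = 4.

Answer: 4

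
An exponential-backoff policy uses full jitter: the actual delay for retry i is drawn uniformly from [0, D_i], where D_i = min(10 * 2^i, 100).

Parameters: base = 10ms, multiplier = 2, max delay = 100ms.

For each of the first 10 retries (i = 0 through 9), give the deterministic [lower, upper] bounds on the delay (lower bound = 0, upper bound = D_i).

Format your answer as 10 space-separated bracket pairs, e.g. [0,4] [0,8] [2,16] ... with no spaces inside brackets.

Answer: [0,10] [0,20] [0,40] [0,80] [0,100] [0,100] [0,100] [0,100] [0,100] [0,100]

Derivation:
Computing bounds per retry:
  i=0: D_i=min(10*2^0,100)=10, bounds=[0,10]
  i=1: D_i=min(10*2^1,100)=20, bounds=[0,20]
  i=2: D_i=min(10*2^2,100)=40, bounds=[0,40]
  i=3: D_i=min(10*2^3,100)=80, bounds=[0,80]
  i=4: D_i=min(10*2^4,100)=100, bounds=[0,100]
  i=5: D_i=min(10*2^5,100)=100, bounds=[0,100]
  i=6: D_i=min(10*2^6,100)=100, bounds=[0,100]
  i=7: D_i=min(10*2^7,100)=100, bounds=[0,100]
  i=8: D_i=min(10*2^8,100)=100, bounds=[0,100]
  i=9: D_i=min(10*2^9,100)=100, bounds=[0,100]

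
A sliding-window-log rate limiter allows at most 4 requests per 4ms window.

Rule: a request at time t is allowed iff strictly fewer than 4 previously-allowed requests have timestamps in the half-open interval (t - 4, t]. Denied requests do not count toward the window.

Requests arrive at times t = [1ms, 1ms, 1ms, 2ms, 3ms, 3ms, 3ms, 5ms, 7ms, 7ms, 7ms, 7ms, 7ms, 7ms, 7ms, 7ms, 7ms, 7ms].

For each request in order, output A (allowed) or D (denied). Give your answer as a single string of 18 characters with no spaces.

Tracking allowed requests in the window:
  req#1 t=1ms: ALLOW
  req#2 t=1ms: ALLOW
  req#3 t=1ms: ALLOW
  req#4 t=2ms: ALLOW
  req#5 t=3ms: DENY
  req#6 t=3ms: DENY
  req#7 t=3ms: DENY
  req#8 t=5ms: ALLOW
  req#9 t=7ms: ALLOW
  req#10 t=7ms: ALLOW
  req#11 t=7ms: ALLOW
  req#12 t=7ms: DENY
  req#13 t=7ms: DENY
  req#14 t=7ms: DENY
  req#15 t=7ms: DENY
  req#16 t=7ms: DENY
  req#17 t=7ms: DENY
  req#18 t=7ms: DENY

Answer: AAAADDDAAAADDDDDDD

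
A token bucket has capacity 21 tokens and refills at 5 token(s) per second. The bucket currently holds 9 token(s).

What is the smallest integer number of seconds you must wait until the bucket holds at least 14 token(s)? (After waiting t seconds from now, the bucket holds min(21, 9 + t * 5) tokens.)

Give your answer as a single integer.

Need 9 + t * 5 >= 14, so t >= 5/5.
Smallest integer t = ceil(5/5) = 1.

Answer: 1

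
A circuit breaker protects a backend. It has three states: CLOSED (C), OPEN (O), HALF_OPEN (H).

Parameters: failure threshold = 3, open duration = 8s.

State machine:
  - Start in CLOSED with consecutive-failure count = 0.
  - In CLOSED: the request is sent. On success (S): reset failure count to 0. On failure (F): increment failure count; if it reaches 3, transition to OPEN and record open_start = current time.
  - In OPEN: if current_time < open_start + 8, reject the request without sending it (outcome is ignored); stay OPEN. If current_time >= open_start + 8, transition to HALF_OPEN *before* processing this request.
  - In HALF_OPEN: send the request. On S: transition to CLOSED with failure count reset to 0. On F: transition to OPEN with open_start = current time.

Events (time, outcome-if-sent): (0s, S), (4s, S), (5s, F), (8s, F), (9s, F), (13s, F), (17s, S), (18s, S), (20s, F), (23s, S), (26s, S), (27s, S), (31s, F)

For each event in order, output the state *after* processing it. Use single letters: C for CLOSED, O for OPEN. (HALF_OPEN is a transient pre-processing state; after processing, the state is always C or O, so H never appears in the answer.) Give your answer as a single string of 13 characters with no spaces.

Answer: CCCCOOCCCCCCC

Derivation:
State after each event:
  event#1 t=0s outcome=S: state=CLOSED
  event#2 t=4s outcome=S: state=CLOSED
  event#3 t=5s outcome=F: state=CLOSED
  event#4 t=8s outcome=F: state=CLOSED
  event#5 t=9s outcome=F: state=OPEN
  event#6 t=13s outcome=F: state=OPEN
  event#7 t=17s outcome=S: state=CLOSED
  event#8 t=18s outcome=S: state=CLOSED
  event#9 t=20s outcome=F: state=CLOSED
  event#10 t=23s outcome=S: state=CLOSED
  event#11 t=26s outcome=S: state=CLOSED
  event#12 t=27s outcome=S: state=CLOSED
  event#13 t=31s outcome=F: state=CLOSED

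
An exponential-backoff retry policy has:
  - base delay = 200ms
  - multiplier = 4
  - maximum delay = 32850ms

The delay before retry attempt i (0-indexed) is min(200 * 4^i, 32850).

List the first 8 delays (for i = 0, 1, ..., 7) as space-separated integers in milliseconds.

Computing each delay:
  i=0: min(200*4^0, 32850) = 200
  i=1: min(200*4^1, 32850) = 800
  i=2: min(200*4^2, 32850) = 3200
  i=3: min(200*4^3, 32850) = 12800
  i=4: min(200*4^4, 32850) = 32850
  i=5: min(200*4^5, 32850) = 32850
  i=6: min(200*4^6, 32850) = 32850
  i=7: min(200*4^7, 32850) = 32850

Answer: 200 800 3200 12800 32850 32850 32850 32850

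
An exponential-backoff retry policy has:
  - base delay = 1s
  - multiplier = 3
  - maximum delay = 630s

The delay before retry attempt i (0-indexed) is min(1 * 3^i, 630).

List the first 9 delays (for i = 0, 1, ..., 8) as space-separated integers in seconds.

Answer: 1 3 9 27 81 243 630 630 630

Derivation:
Computing each delay:
  i=0: min(1*3^0, 630) = 1
  i=1: min(1*3^1, 630) = 3
  i=2: min(1*3^2, 630) = 9
  i=3: min(1*3^3, 630) = 27
  i=4: min(1*3^4, 630) = 81
  i=5: min(1*3^5, 630) = 243
  i=6: min(1*3^6, 630) = 630
  i=7: min(1*3^7, 630) = 630
  i=8: min(1*3^8, 630) = 630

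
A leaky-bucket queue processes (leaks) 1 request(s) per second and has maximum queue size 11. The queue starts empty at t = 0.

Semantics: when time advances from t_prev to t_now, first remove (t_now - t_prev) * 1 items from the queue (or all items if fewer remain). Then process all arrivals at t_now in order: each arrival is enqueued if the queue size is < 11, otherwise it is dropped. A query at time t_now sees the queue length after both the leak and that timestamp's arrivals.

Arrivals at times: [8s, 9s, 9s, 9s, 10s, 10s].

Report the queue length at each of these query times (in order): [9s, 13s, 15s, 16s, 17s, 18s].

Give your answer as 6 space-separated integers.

Answer: 3 1 0 0 0 0

Derivation:
Queue lengths at query times:
  query t=9s: backlog = 3
  query t=13s: backlog = 1
  query t=15s: backlog = 0
  query t=16s: backlog = 0
  query t=17s: backlog = 0
  query t=18s: backlog = 0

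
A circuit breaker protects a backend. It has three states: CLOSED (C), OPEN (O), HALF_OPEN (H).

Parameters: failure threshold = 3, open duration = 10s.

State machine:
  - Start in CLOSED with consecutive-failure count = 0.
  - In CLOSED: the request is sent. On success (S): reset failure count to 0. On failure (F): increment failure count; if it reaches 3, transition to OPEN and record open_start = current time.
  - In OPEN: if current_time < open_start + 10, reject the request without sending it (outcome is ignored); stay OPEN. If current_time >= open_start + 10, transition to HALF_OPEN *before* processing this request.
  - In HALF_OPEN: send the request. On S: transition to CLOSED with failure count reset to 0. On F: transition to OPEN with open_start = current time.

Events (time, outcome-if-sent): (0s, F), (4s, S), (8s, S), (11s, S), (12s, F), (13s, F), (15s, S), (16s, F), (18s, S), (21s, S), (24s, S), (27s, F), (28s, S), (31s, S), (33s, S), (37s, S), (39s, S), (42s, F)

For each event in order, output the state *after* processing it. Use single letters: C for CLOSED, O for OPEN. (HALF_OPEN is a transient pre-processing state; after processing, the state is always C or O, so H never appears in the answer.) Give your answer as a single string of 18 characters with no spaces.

State after each event:
  event#1 t=0s outcome=F: state=CLOSED
  event#2 t=4s outcome=S: state=CLOSED
  event#3 t=8s outcome=S: state=CLOSED
  event#4 t=11s outcome=S: state=CLOSED
  event#5 t=12s outcome=F: state=CLOSED
  event#6 t=13s outcome=F: state=CLOSED
  event#7 t=15s outcome=S: state=CLOSED
  event#8 t=16s outcome=F: state=CLOSED
  event#9 t=18s outcome=S: state=CLOSED
  event#10 t=21s outcome=S: state=CLOSED
  event#11 t=24s outcome=S: state=CLOSED
  event#12 t=27s outcome=F: state=CLOSED
  event#13 t=28s outcome=S: state=CLOSED
  event#14 t=31s outcome=S: state=CLOSED
  event#15 t=33s outcome=S: state=CLOSED
  event#16 t=37s outcome=S: state=CLOSED
  event#17 t=39s outcome=S: state=CLOSED
  event#18 t=42s outcome=F: state=CLOSED

Answer: CCCCCCCCCCCCCCCCCC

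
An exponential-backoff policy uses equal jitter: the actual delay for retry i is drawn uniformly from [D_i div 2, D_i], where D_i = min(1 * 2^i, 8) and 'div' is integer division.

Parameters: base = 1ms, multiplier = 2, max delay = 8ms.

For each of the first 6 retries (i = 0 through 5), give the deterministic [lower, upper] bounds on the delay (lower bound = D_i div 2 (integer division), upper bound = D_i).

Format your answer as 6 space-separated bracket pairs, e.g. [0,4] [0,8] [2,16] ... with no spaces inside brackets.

Computing bounds per retry:
  i=0: D_i=min(1*2^0,8)=1, bounds=[0,1]
  i=1: D_i=min(1*2^1,8)=2, bounds=[1,2]
  i=2: D_i=min(1*2^2,8)=4, bounds=[2,4]
  i=3: D_i=min(1*2^3,8)=8, bounds=[4,8]
  i=4: D_i=min(1*2^4,8)=8, bounds=[4,8]
  i=5: D_i=min(1*2^5,8)=8, bounds=[4,8]

Answer: [0,1] [1,2] [2,4] [4,8] [4,8] [4,8]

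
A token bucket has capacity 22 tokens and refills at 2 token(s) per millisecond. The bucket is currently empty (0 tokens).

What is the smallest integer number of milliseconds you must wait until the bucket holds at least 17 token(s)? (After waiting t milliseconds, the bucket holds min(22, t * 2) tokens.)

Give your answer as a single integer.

Answer: 9

Derivation:
Need t * 2 >= 17, so t >= 17/2.
Smallest integer t = ceil(17/2) = 9.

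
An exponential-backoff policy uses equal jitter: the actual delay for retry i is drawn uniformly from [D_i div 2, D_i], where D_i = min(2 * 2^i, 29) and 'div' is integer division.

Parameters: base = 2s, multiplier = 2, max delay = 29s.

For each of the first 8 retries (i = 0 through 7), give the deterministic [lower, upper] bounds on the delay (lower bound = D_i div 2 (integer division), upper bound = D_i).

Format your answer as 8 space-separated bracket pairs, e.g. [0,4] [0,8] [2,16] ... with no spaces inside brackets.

Answer: [1,2] [2,4] [4,8] [8,16] [14,29] [14,29] [14,29] [14,29]

Derivation:
Computing bounds per retry:
  i=0: D_i=min(2*2^0,29)=2, bounds=[1,2]
  i=1: D_i=min(2*2^1,29)=4, bounds=[2,4]
  i=2: D_i=min(2*2^2,29)=8, bounds=[4,8]
  i=3: D_i=min(2*2^3,29)=16, bounds=[8,16]
  i=4: D_i=min(2*2^4,29)=29, bounds=[14,29]
  i=5: D_i=min(2*2^5,29)=29, bounds=[14,29]
  i=6: D_i=min(2*2^6,29)=29, bounds=[14,29]
  i=7: D_i=min(2*2^7,29)=29, bounds=[14,29]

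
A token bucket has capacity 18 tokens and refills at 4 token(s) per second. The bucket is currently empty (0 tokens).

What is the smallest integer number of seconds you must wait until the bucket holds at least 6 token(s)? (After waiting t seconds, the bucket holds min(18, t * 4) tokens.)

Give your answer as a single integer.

Need t * 4 >= 6, so t >= 6/4.
Smallest integer t = ceil(6/4) = 2.

Answer: 2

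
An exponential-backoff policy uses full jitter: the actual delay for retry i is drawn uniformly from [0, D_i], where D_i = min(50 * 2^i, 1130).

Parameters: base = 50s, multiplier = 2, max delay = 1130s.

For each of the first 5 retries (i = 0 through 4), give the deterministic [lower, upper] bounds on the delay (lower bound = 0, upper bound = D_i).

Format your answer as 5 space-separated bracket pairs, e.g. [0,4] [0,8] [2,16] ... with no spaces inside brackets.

Computing bounds per retry:
  i=0: D_i=min(50*2^0,1130)=50, bounds=[0,50]
  i=1: D_i=min(50*2^1,1130)=100, bounds=[0,100]
  i=2: D_i=min(50*2^2,1130)=200, bounds=[0,200]
  i=3: D_i=min(50*2^3,1130)=400, bounds=[0,400]
  i=4: D_i=min(50*2^4,1130)=800, bounds=[0,800]

Answer: [0,50] [0,100] [0,200] [0,400] [0,800]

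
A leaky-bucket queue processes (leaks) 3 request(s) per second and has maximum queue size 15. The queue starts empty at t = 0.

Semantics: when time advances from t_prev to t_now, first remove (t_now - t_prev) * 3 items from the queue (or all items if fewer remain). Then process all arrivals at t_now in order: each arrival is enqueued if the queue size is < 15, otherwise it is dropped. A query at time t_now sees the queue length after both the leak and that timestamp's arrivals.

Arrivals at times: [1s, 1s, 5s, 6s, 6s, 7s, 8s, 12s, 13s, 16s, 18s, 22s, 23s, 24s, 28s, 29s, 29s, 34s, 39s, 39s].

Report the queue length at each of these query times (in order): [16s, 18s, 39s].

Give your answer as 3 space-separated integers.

Answer: 1 1 2

Derivation:
Queue lengths at query times:
  query t=16s: backlog = 1
  query t=18s: backlog = 1
  query t=39s: backlog = 2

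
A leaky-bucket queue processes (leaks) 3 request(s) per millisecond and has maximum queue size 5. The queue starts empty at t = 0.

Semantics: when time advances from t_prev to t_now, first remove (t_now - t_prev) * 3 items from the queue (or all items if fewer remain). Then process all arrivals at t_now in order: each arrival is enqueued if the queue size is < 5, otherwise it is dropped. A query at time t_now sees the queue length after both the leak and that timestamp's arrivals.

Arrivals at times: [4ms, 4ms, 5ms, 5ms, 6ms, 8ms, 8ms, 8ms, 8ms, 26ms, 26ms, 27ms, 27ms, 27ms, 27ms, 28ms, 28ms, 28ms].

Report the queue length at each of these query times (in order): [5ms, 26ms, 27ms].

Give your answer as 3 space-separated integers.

Answer: 2 2 4

Derivation:
Queue lengths at query times:
  query t=5ms: backlog = 2
  query t=26ms: backlog = 2
  query t=27ms: backlog = 4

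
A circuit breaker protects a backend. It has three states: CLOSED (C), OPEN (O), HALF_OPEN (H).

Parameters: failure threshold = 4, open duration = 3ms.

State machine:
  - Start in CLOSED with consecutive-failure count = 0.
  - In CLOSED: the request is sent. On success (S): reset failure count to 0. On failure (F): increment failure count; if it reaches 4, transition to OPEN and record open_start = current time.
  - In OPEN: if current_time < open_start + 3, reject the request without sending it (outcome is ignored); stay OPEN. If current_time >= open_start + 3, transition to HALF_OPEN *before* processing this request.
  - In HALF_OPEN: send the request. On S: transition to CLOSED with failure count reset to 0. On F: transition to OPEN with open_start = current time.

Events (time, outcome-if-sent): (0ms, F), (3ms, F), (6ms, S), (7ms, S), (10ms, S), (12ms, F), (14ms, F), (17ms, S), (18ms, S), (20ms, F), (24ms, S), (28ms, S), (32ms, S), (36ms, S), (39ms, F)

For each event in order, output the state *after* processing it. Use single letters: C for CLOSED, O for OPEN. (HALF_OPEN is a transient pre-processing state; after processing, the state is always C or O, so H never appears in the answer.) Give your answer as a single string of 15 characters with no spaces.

State after each event:
  event#1 t=0ms outcome=F: state=CLOSED
  event#2 t=3ms outcome=F: state=CLOSED
  event#3 t=6ms outcome=S: state=CLOSED
  event#4 t=7ms outcome=S: state=CLOSED
  event#5 t=10ms outcome=S: state=CLOSED
  event#6 t=12ms outcome=F: state=CLOSED
  event#7 t=14ms outcome=F: state=CLOSED
  event#8 t=17ms outcome=S: state=CLOSED
  event#9 t=18ms outcome=S: state=CLOSED
  event#10 t=20ms outcome=F: state=CLOSED
  event#11 t=24ms outcome=S: state=CLOSED
  event#12 t=28ms outcome=S: state=CLOSED
  event#13 t=32ms outcome=S: state=CLOSED
  event#14 t=36ms outcome=S: state=CLOSED
  event#15 t=39ms outcome=F: state=CLOSED

Answer: CCCCCCCCCCCCCCC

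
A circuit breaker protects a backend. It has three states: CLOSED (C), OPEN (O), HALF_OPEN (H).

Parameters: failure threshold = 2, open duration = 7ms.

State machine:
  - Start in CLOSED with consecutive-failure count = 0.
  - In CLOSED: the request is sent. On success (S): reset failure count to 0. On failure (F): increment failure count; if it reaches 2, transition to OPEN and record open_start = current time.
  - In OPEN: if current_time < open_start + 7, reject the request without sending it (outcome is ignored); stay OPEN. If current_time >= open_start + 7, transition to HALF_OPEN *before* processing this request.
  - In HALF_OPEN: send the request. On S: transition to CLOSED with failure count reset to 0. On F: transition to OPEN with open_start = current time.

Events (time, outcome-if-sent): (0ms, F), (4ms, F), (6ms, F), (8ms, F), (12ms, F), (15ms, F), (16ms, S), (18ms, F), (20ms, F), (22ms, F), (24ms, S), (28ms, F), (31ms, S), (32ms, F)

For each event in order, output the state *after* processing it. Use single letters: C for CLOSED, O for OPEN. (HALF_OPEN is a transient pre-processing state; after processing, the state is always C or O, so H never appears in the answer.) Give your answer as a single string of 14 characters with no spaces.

Answer: COOOOOOOOOOOOO

Derivation:
State after each event:
  event#1 t=0ms outcome=F: state=CLOSED
  event#2 t=4ms outcome=F: state=OPEN
  event#3 t=6ms outcome=F: state=OPEN
  event#4 t=8ms outcome=F: state=OPEN
  event#5 t=12ms outcome=F: state=OPEN
  event#6 t=15ms outcome=F: state=OPEN
  event#7 t=16ms outcome=S: state=OPEN
  event#8 t=18ms outcome=F: state=OPEN
  event#9 t=20ms outcome=F: state=OPEN
  event#10 t=22ms outcome=F: state=OPEN
  event#11 t=24ms outcome=S: state=OPEN
  event#12 t=28ms outcome=F: state=OPEN
  event#13 t=31ms outcome=S: state=OPEN
  event#14 t=32ms outcome=F: state=OPEN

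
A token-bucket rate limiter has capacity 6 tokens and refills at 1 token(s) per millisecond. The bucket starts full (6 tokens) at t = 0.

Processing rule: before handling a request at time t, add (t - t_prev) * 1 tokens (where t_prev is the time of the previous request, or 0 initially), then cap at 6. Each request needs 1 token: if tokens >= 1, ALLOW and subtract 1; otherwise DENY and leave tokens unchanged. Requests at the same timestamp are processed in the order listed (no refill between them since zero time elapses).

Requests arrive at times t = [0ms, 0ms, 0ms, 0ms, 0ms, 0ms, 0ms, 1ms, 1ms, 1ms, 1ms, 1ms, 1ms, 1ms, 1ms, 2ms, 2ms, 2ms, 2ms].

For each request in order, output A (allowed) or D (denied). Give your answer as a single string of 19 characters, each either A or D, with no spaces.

Simulating step by step:
  req#1 t=0ms: ALLOW
  req#2 t=0ms: ALLOW
  req#3 t=0ms: ALLOW
  req#4 t=0ms: ALLOW
  req#5 t=0ms: ALLOW
  req#6 t=0ms: ALLOW
  req#7 t=0ms: DENY
  req#8 t=1ms: ALLOW
  req#9 t=1ms: DENY
  req#10 t=1ms: DENY
  req#11 t=1ms: DENY
  req#12 t=1ms: DENY
  req#13 t=1ms: DENY
  req#14 t=1ms: DENY
  req#15 t=1ms: DENY
  req#16 t=2ms: ALLOW
  req#17 t=2ms: DENY
  req#18 t=2ms: DENY
  req#19 t=2ms: DENY

Answer: AAAAAADADDDDDDDADDD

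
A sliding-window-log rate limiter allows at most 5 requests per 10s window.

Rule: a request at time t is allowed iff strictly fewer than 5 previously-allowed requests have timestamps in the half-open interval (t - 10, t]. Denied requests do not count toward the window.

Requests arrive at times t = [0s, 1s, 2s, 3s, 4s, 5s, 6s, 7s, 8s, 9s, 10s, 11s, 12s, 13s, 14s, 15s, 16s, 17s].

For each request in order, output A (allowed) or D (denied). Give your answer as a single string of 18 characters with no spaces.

Tracking allowed requests in the window:
  req#1 t=0s: ALLOW
  req#2 t=1s: ALLOW
  req#3 t=2s: ALLOW
  req#4 t=3s: ALLOW
  req#5 t=4s: ALLOW
  req#6 t=5s: DENY
  req#7 t=6s: DENY
  req#8 t=7s: DENY
  req#9 t=8s: DENY
  req#10 t=9s: DENY
  req#11 t=10s: ALLOW
  req#12 t=11s: ALLOW
  req#13 t=12s: ALLOW
  req#14 t=13s: ALLOW
  req#15 t=14s: ALLOW
  req#16 t=15s: DENY
  req#17 t=16s: DENY
  req#18 t=17s: DENY

Answer: AAAAADDDDDAAAAADDD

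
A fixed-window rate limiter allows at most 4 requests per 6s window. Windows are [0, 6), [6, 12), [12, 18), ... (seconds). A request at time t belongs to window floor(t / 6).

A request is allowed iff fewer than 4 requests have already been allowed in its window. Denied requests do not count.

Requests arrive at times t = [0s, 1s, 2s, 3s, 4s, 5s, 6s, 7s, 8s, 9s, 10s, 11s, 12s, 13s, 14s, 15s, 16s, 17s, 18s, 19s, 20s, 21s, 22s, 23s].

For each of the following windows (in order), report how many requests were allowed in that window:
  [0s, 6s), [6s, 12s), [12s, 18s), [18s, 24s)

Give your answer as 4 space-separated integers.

Processing requests:
  req#1 t=0s (window 0): ALLOW
  req#2 t=1s (window 0): ALLOW
  req#3 t=2s (window 0): ALLOW
  req#4 t=3s (window 0): ALLOW
  req#5 t=4s (window 0): DENY
  req#6 t=5s (window 0): DENY
  req#7 t=6s (window 1): ALLOW
  req#8 t=7s (window 1): ALLOW
  req#9 t=8s (window 1): ALLOW
  req#10 t=9s (window 1): ALLOW
  req#11 t=10s (window 1): DENY
  req#12 t=11s (window 1): DENY
  req#13 t=12s (window 2): ALLOW
  req#14 t=13s (window 2): ALLOW
  req#15 t=14s (window 2): ALLOW
  req#16 t=15s (window 2): ALLOW
  req#17 t=16s (window 2): DENY
  req#18 t=17s (window 2): DENY
  req#19 t=18s (window 3): ALLOW
  req#20 t=19s (window 3): ALLOW
  req#21 t=20s (window 3): ALLOW
  req#22 t=21s (window 3): ALLOW
  req#23 t=22s (window 3): DENY
  req#24 t=23s (window 3): DENY

Allowed counts by window: 4 4 4 4

Answer: 4 4 4 4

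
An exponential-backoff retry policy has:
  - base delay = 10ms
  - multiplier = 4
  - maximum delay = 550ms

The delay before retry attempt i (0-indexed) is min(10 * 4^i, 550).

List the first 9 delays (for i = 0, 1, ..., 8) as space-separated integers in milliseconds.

Computing each delay:
  i=0: min(10*4^0, 550) = 10
  i=1: min(10*4^1, 550) = 40
  i=2: min(10*4^2, 550) = 160
  i=3: min(10*4^3, 550) = 550
  i=4: min(10*4^4, 550) = 550
  i=5: min(10*4^5, 550) = 550
  i=6: min(10*4^6, 550) = 550
  i=7: min(10*4^7, 550) = 550
  i=8: min(10*4^8, 550) = 550

Answer: 10 40 160 550 550 550 550 550 550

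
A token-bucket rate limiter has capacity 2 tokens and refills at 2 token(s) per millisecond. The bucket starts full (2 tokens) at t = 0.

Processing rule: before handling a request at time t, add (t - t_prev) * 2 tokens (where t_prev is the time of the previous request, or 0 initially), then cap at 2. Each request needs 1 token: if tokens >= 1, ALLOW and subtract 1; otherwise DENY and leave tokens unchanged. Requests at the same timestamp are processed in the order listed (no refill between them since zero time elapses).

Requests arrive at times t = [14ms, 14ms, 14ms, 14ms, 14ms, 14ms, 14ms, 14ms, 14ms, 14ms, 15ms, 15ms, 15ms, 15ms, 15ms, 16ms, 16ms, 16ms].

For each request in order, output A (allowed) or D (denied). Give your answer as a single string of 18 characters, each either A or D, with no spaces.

Simulating step by step:
  req#1 t=14ms: ALLOW
  req#2 t=14ms: ALLOW
  req#3 t=14ms: DENY
  req#4 t=14ms: DENY
  req#5 t=14ms: DENY
  req#6 t=14ms: DENY
  req#7 t=14ms: DENY
  req#8 t=14ms: DENY
  req#9 t=14ms: DENY
  req#10 t=14ms: DENY
  req#11 t=15ms: ALLOW
  req#12 t=15ms: ALLOW
  req#13 t=15ms: DENY
  req#14 t=15ms: DENY
  req#15 t=15ms: DENY
  req#16 t=16ms: ALLOW
  req#17 t=16ms: ALLOW
  req#18 t=16ms: DENY

Answer: AADDDDDDDDAADDDAAD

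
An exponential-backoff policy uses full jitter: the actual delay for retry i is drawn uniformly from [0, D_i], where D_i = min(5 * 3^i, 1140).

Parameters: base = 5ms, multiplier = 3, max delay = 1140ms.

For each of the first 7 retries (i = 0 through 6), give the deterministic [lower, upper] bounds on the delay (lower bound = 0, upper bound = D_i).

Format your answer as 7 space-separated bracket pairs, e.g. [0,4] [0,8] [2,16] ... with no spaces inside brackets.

Computing bounds per retry:
  i=0: D_i=min(5*3^0,1140)=5, bounds=[0,5]
  i=1: D_i=min(5*3^1,1140)=15, bounds=[0,15]
  i=2: D_i=min(5*3^2,1140)=45, bounds=[0,45]
  i=3: D_i=min(5*3^3,1140)=135, bounds=[0,135]
  i=4: D_i=min(5*3^4,1140)=405, bounds=[0,405]
  i=5: D_i=min(5*3^5,1140)=1140, bounds=[0,1140]
  i=6: D_i=min(5*3^6,1140)=1140, bounds=[0,1140]

Answer: [0,5] [0,15] [0,45] [0,135] [0,405] [0,1140] [0,1140]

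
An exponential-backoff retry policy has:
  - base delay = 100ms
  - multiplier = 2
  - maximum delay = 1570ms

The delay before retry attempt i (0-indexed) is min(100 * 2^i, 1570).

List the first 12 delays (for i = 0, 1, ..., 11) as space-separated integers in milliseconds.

Answer: 100 200 400 800 1570 1570 1570 1570 1570 1570 1570 1570

Derivation:
Computing each delay:
  i=0: min(100*2^0, 1570) = 100
  i=1: min(100*2^1, 1570) = 200
  i=2: min(100*2^2, 1570) = 400
  i=3: min(100*2^3, 1570) = 800
  i=4: min(100*2^4, 1570) = 1570
  i=5: min(100*2^5, 1570) = 1570
  i=6: min(100*2^6, 1570) = 1570
  i=7: min(100*2^7, 1570) = 1570
  i=8: min(100*2^8, 1570) = 1570
  i=9: min(100*2^9, 1570) = 1570
  i=10: min(100*2^10, 1570) = 1570
  i=11: min(100*2^11, 1570) = 1570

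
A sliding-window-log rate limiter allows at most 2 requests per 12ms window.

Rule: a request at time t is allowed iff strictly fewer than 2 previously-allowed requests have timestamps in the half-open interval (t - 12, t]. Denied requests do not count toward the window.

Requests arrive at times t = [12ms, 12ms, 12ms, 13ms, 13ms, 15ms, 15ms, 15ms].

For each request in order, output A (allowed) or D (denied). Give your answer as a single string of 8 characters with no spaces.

Answer: AADDDDDD

Derivation:
Tracking allowed requests in the window:
  req#1 t=12ms: ALLOW
  req#2 t=12ms: ALLOW
  req#3 t=12ms: DENY
  req#4 t=13ms: DENY
  req#5 t=13ms: DENY
  req#6 t=15ms: DENY
  req#7 t=15ms: DENY
  req#8 t=15ms: DENY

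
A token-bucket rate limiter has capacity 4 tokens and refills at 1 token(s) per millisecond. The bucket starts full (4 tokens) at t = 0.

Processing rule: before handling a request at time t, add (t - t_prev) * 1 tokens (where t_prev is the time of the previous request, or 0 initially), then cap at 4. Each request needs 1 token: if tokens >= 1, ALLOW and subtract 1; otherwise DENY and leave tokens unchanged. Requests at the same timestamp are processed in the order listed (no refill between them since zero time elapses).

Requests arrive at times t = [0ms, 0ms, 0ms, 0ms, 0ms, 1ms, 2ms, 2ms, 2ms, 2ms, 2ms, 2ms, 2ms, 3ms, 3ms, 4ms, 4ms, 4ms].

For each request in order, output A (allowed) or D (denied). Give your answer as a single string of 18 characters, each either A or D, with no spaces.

Simulating step by step:
  req#1 t=0ms: ALLOW
  req#2 t=0ms: ALLOW
  req#3 t=0ms: ALLOW
  req#4 t=0ms: ALLOW
  req#5 t=0ms: DENY
  req#6 t=1ms: ALLOW
  req#7 t=2ms: ALLOW
  req#8 t=2ms: DENY
  req#9 t=2ms: DENY
  req#10 t=2ms: DENY
  req#11 t=2ms: DENY
  req#12 t=2ms: DENY
  req#13 t=2ms: DENY
  req#14 t=3ms: ALLOW
  req#15 t=3ms: DENY
  req#16 t=4ms: ALLOW
  req#17 t=4ms: DENY
  req#18 t=4ms: DENY

Answer: AAAADAADDDDDDADADD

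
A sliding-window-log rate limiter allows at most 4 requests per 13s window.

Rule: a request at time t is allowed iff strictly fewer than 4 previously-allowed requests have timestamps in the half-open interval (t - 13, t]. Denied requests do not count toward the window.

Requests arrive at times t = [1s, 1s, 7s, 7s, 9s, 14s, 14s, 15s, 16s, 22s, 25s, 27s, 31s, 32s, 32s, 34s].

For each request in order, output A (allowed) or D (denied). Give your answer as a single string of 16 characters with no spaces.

Answer: AAAADAADDAAAADDD

Derivation:
Tracking allowed requests in the window:
  req#1 t=1s: ALLOW
  req#2 t=1s: ALLOW
  req#3 t=7s: ALLOW
  req#4 t=7s: ALLOW
  req#5 t=9s: DENY
  req#6 t=14s: ALLOW
  req#7 t=14s: ALLOW
  req#8 t=15s: DENY
  req#9 t=16s: DENY
  req#10 t=22s: ALLOW
  req#11 t=25s: ALLOW
  req#12 t=27s: ALLOW
  req#13 t=31s: ALLOW
  req#14 t=32s: DENY
  req#15 t=32s: DENY
  req#16 t=34s: DENY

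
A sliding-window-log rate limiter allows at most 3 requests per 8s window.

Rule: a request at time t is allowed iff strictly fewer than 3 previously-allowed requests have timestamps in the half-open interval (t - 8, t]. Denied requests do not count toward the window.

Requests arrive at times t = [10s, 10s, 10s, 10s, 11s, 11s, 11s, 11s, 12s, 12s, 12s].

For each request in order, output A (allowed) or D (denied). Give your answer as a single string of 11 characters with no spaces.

Answer: AAADDDDDDDD

Derivation:
Tracking allowed requests in the window:
  req#1 t=10s: ALLOW
  req#2 t=10s: ALLOW
  req#3 t=10s: ALLOW
  req#4 t=10s: DENY
  req#5 t=11s: DENY
  req#6 t=11s: DENY
  req#7 t=11s: DENY
  req#8 t=11s: DENY
  req#9 t=12s: DENY
  req#10 t=12s: DENY
  req#11 t=12s: DENY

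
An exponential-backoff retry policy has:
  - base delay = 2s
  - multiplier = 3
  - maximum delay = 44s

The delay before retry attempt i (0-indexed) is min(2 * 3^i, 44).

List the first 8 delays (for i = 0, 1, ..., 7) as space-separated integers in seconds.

Answer: 2 6 18 44 44 44 44 44

Derivation:
Computing each delay:
  i=0: min(2*3^0, 44) = 2
  i=1: min(2*3^1, 44) = 6
  i=2: min(2*3^2, 44) = 18
  i=3: min(2*3^3, 44) = 44
  i=4: min(2*3^4, 44) = 44
  i=5: min(2*3^5, 44) = 44
  i=6: min(2*3^6, 44) = 44
  i=7: min(2*3^7, 44) = 44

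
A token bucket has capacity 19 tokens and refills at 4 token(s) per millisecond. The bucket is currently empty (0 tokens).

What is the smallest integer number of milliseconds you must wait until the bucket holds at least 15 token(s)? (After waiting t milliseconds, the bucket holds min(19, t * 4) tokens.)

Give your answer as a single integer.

Need t * 4 >= 15, so t >= 15/4.
Smallest integer t = ceil(15/4) = 4.

Answer: 4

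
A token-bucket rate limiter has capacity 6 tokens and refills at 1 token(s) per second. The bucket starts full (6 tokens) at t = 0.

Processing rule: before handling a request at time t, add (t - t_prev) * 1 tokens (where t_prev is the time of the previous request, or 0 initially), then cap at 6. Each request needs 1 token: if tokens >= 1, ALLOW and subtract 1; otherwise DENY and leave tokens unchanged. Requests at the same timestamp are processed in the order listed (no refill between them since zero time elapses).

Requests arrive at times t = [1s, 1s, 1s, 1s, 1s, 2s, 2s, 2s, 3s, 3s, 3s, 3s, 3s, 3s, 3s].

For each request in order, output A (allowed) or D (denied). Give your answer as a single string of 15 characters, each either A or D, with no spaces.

Simulating step by step:
  req#1 t=1s: ALLOW
  req#2 t=1s: ALLOW
  req#3 t=1s: ALLOW
  req#4 t=1s: ALLOW
  req#5 t=1s: ALLOW
  req#6 t=2s: ALLOW
  req#7 t=2s: ALLOW
  req#8 t=2s: DENY
  req#9 t=3s: ALLOW
  req#10 t=3s: DENY
  req#11 t=3s: DENY
  req#12 t=3s: DENY
  req#13 t=3s: DENY
  req#14 t=3s: DENY
  req#15 t=3s: DENY

Answer: AAAAAAADADDDDDD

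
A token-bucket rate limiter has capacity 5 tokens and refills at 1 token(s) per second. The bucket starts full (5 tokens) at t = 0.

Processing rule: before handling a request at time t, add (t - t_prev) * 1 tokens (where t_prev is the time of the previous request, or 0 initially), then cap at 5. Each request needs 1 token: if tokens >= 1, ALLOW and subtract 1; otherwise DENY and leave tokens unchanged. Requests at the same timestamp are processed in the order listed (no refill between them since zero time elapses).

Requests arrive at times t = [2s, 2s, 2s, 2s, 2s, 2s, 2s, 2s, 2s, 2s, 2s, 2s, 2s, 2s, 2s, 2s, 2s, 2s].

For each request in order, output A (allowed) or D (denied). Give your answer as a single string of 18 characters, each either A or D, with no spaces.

Answer: AAAAADDDDDDDDDDDDD

Derivation:
Simulating step by step:
  req#1 t=2s: ALLOW
  req#2 t=2s: ALLOW
  req#3 t=2s: ALLOW
  req#4 t=2s: ALLOW
  req#5 t=2s: ALLOW
  req#6 t=2s: DENY
  req#7 t=2s: DENY
  req#8 t=2s: DENY
  req#9 t=2s: DENY
  req#10 t=2s: DENY
  req#11 t=2s: DENY
  req#12 t=2s: DENY
  req#13 t=2s: DENY
  req#14 t=2s: DENY
  req#15 t=2s: DENY
  req#16 t=2s: DENY
  req#17 t=2s: DENY
  req#18 t=2s: DENY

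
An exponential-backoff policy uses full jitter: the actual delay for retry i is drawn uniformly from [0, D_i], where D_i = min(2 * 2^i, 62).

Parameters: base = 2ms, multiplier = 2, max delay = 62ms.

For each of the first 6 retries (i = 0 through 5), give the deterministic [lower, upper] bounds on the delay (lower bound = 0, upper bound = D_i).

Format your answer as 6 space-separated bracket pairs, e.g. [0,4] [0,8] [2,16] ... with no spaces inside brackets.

Answer: [0,2] [0,4] [0,8] [0,16] [0,32] [0,62]

Derivation:
Computing bounds per retry:
  i=0: D_i=min(2*2^0,62)=2, bounds=[0,2]
  i=1: D_i=min(2*2^1,62)=4, bounds=[0,4]
  i=2: D_i=min(2*2^2,62)=8, bounds=[0,8]
  i=3: D_i=min(2*2^3,62)=16, bounds=[0,16]
  i=4: D_i=min(2*2^4,62)=32, bounds=[0,32]
  i=5: D_i=min(2*2^5,62)=62, bounds=[0,62]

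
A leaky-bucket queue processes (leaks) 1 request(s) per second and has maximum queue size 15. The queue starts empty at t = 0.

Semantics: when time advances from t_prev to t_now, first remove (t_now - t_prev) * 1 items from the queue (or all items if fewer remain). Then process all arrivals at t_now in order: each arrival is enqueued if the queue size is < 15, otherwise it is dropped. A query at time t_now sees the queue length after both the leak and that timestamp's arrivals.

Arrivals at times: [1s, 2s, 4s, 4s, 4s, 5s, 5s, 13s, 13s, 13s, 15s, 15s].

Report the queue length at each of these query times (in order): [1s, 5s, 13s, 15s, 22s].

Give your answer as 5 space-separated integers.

Answer: 1 4 3 3 0

Derivation:
Queue lengths at query times:
  query t=1s: backlog = 1
  query t=5s: backlog = 4
  query t=13s: backlog = 3
  query t=15s: backlog = 3
  query t=22s: backlog = 0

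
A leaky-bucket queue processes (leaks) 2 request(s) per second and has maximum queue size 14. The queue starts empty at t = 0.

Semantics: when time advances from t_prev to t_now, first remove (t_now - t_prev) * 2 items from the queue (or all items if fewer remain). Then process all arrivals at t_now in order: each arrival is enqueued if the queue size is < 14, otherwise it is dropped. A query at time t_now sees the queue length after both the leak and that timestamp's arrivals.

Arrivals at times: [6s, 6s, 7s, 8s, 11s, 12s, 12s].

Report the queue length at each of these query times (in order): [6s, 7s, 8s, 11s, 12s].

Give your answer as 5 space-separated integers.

Queue lengths at query times:
  query t=6s: backlog = 2
  query t=7s: backlog = 1
  query t=8s: backlog = 1
  query t=11s: backlog = 1
  query t=12s: backlog = 2

Answer: 2 1 1 1 2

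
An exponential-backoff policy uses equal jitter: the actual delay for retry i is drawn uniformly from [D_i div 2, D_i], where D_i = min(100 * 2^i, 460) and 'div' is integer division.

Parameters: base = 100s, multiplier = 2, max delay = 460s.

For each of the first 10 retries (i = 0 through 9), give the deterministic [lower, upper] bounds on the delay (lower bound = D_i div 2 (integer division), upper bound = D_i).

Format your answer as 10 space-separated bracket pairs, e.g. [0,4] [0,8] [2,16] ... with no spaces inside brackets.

Computing bounds per retry:
  i=0: D_i=min(100*2^0,460)=100, bounds=[50,100]
  i=1: D_i=min(100*2^1,460)=200, bounds=[100,200]
  i=2: D_i=min(100*2^2,460)=400, bounds=[200,400]
  i=3: D_i=min(100*2^3,460)=460, bounds=[230,460]
  i=4: D_i=min(100*2^4,460)=460, bounds=[230,460]
  i=5: D_i=min(100*2^5,460)=460, bounds=[230,460]
  i=6: D_i=min(100*2^6,460)=460, bounds=[230,460]
  i=7: D_i=min(100*2^7,460)=460, bounds=[230,460]
  i=8: D_i=min(100*2^8,460)=460, bounds=[230,460]
  i=9: D_i=min(100*2^9,460)=460, bounds=[230,460]

Answer: [50,100] [100,200] [200,400] [230,460] [230,460] [230,460] [230,460] [230,460] [230,460] [230,460]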